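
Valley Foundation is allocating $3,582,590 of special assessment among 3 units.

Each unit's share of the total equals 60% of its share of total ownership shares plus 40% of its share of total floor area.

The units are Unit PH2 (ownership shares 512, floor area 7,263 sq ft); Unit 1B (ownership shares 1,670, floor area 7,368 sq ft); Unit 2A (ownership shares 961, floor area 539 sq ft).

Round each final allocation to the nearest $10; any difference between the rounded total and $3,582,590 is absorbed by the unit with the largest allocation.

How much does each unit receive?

Unit PH2: $1,036,270 | Unit 1B: $1,838,160 | Unit 2A: $708,160

Ownership shares total 3,143; floor area total 15,170.
Combined weights (60% ownership shares + 40% floor area): Unit PH2 0.2893; Unit 1B 0.5131; Unit 2A 0.1977.
Raw shares: Unit PH2 1,036,266.20; Unit 1B 1,838,161.98; Unit 2A 708,161.82.
At nearest $10: Unit PH2 $1,036,270; Unit 1B $1,838,160; Unit 2A $708,160. Sum = $3,582,590.
Sum already equals the total — no adjustment.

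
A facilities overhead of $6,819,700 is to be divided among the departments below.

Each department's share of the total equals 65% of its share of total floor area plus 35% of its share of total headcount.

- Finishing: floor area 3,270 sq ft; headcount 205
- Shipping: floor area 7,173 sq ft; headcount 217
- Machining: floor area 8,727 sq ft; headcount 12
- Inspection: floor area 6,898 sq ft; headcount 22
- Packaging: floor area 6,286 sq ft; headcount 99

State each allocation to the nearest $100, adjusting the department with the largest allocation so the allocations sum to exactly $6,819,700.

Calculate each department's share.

Finishing: $1,329,700; Shipping: $1,916,000; Machining: $1,247,300; Inspection: $1,039,700; Packaging: $1,287,000

Totals — floor area 32,354, headcount 555.
Blended shares (65% floor area + 35% headcount): Finishing 0.1950; Shipping 0.2810; Machining 0.1829; Inspection 0.1525; Packaging 0.1887.
Raw shares: Finishing 1,329,666.93; Shipping 1,916,023.50; Machining 1,247,290.35; Inspection 1,039,707.11; Packaging 1,287,012.11.
Rounded to nearest $100: Finishing $1,329,700; Shipping $1,916,000; Machining $1,247,300; Inspection $1,039,700; Packaging $1,287,000. Sum = $6,819,700.
Rounded total matches; no reconciliation needed.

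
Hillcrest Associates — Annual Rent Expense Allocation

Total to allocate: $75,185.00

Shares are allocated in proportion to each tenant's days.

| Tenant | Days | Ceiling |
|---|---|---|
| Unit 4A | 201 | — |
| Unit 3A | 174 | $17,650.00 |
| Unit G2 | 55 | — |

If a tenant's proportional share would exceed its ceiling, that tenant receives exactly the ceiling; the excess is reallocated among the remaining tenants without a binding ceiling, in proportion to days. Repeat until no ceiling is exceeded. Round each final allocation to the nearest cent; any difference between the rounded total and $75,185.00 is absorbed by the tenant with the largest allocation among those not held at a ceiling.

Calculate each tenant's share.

Unit 4A: $45,173.96; Unit 3A: $17,650.00; Unit G2: $12,361.04

Days total: 430.
Proportional shares (ignoring caps): Unit 4A 35,144.6163; Unit 3A 30,423.6977; Unit G2 9,616.6860.
Capped: Unit 3A ($17,650.00); remaining pool $57,535.00 reallocated over remaining days 256.
Shares after redistribution: Unit 4A 45,173.9648 → $45,173.96; Unit G2 12,361.0352 → $12,361.04.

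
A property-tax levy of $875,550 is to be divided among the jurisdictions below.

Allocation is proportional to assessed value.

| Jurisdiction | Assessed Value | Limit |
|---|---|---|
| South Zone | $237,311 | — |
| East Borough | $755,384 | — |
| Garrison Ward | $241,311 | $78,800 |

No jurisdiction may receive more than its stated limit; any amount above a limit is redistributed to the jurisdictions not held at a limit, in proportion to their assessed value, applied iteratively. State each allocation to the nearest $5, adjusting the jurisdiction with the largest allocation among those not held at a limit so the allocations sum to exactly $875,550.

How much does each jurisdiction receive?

South Zone: $190,470 | East Borough: $606,280 | Garrison Ward: $78,800

Total assessed value = 1,234,006.
Proportional shares (ignoring caps): South Zone 168,376.53; East Borough 535,958.87; Garrison Ward 171,214.60.
Cap binds for Garrison Ward ($78,800); balance $796,750 reallocated over remaining assessed value 992,695.
Remaining shares: South Zone 190,468.91 → $190,470; East Borough 606,281.09 → $606,280.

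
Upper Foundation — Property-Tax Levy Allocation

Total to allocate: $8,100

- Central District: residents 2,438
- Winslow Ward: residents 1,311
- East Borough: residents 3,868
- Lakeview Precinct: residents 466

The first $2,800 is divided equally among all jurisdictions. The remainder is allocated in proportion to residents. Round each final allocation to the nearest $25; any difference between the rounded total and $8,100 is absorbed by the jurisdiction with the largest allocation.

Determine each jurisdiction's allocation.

Equal tier: $2,800 ÷ 4 = $700 apiece.
Remainder $5,300 by residents (total 8,083): Central District 1,598.59 → $1,600; Winslow Ward 859.62 → $850; East Borough 2,536.24 → $2,525; Lakeview Precinct 305.55 → $300.
Rounding difference +$25 on remainder applied to East Borough.
Totals: Central District $700 + $1,600 = $2,300; Winslow Ward $700 + $850 = $1,550; East Borough $700 + $2,550 = $3,250; Lakeview Precinct $700 + $300 = $1,000.

Central District: $2,300; Winslow Ward: $1,550; East Borough: $3,250; Lakeview Precinct: $1,000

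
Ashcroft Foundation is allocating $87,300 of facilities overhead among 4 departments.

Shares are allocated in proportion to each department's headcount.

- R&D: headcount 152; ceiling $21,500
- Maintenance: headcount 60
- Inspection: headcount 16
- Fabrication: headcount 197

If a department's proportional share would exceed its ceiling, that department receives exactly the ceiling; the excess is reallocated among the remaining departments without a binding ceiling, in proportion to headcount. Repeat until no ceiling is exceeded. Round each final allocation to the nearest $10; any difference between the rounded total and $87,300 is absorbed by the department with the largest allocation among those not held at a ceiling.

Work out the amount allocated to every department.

R&D: $21,500 | Maintenance: $14,460 | Inspection: $3,860 | Fabrication: $47,480

Total headcount = 425.
Unconstrained shares: R&D 31,222.59; Maintenance 12,324.71; Inspection 3,286.59; Fabrication 40,466.12.
Cap binds for R&D ($21,500); residual $65,800 reallocated over remaining headcount 273.
Shares after redistribution: Maintenance 14,461.54 → $14,460; Inspection 3,856.41 → $3,860; Fabrication 47,482.05 → $47,480.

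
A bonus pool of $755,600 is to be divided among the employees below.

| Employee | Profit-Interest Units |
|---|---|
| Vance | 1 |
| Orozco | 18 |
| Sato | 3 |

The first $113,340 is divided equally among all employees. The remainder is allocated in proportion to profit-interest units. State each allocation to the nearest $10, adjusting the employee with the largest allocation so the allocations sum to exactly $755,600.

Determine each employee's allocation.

Vance: $66,970 | Orozco: $563,270 | Sato: $125,360

Equal tier: $113,340 ÷ 3 = $37,780 apiece.
Remainder $642,260 by profit-interest units (total 22): Vance 29,193.64 → $29,190; Orozco 525,485.45 → $525,490; Sato 87,580.91 → $87,580.
Totals: Vance $37,780 + $29,190 = $66,970; Orozco $37,780 + $525,490 = $563,270; Sato $37,780 + $87,580 = $125,360.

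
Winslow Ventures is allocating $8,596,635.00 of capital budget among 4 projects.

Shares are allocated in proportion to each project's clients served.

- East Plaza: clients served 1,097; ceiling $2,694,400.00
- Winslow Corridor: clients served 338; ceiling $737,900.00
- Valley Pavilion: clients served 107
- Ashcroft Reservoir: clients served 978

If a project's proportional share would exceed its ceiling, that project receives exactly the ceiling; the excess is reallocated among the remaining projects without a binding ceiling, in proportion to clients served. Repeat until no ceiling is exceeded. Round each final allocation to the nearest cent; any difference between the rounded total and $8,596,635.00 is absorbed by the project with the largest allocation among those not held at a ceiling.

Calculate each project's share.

Total clients served = 2,520.
Unconstrained shares: East Plaza 3,742,265.3155; Winslow Corridor 1,153,040.7262; Valley Pavilion 365,015.8512; Ashcroft Reservoir 3,336,313.1071.
Held at cap: East Plaza ($2,694,400.00), Winslow Corridor ($737,900.00); residual $5,164,335.00 reallocated over remaining clients served 1,085.
Redistributed shares: Valley Pavilion 509,293.8664 → $509,293.87; Ashcroft Reservoir 4,655,041.1336 → $4,655,041.13.

East Plaza: $2,694,400.00 · Winslow Corridor: $737,900.00 · Valley Pavilion: $509,293.87 · Ashcroft Reservoir: $4,655,041.13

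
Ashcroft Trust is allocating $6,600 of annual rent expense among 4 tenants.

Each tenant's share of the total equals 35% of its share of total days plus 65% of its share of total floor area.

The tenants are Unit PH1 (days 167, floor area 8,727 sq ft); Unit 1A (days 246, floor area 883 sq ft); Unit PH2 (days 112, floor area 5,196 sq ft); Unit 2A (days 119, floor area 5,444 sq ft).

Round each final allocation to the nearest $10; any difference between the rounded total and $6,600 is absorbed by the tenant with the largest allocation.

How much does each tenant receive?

Unit PH1: $2,450; Unit 1A: $1,070; Unit PH2: $1,500; Unit 2A: $1,580

Days total 644; floor area total 20,250.
Blended shares (35% days + 65% floor area): Unit PH1 0.3709; Unit 1A 0.1620; Unit PH2 0.2277; Unit 2A 0.2394.
Unrounded shares: Unit PH1 2,447.85; Unit 1A 1,069.46; Unit PH2 1,502.52; Unit 2A 1,580.17.
At nearest $10: Unit PH1 $2,450; Unit 1A $1,070; Unit PH2 $1,500; Unit 2A $1,580. Sum = $6,600.
Rounded total matches; no reconciliation needed.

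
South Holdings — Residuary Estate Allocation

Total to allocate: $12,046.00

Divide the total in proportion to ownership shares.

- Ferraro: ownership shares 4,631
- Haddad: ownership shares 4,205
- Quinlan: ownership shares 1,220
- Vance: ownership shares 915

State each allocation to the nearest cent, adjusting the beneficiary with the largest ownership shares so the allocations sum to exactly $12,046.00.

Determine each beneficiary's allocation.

Ferraro: $5,084.77 · Haddad: $4,617.03 · Quinlan: $1,339.54 · Vance: $1,004.66

Combined ownership shares = 4,631 + 4,205 + 1,220 + 915 = 10,971.
Unrounded shares: Ferraro 5,084.7713; Haddad 4,617.0294; Quinlan 1,339.5424; Vance 1,004.6568.
After rounding (cent): Ferraro $5,084.77; Haddad $4,617.03; Quinlan $1,339.54; Vance $1,004.66. Sum = $12,046.00.
Rounded total matches; no reconciliation needed.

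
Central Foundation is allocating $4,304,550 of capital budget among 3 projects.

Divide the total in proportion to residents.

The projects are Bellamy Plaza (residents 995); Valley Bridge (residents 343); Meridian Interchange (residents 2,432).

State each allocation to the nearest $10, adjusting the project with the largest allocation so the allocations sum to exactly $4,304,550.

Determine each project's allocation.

Sum of residents: 3,770.
Raw shares: Bellamy Plaza 995/3,770 × $4,304,550 = 1,136,081.50; Valley Bridge 343/3,770 × $4,304,550 = 391,634.12; Meridian Interchange 2,432/3,770 × $4,304,550 = 2,776,834.38.
After rounding ($10): Bellamy Plaza $1,136,080; Valley Bridge $391,630; Meridian Interchange $2,776,830. Sum = $4,304,540.
Difference $4,304,550 − $4,304,540 = +$10 applied to largest allocation (Meridian Interchange): Meridian Interchange becomes $2,776,840.

Bellamy Plaza: $1,136,080 · Valley Bridge: $391,630 · Meridian Interchange: $2,776,840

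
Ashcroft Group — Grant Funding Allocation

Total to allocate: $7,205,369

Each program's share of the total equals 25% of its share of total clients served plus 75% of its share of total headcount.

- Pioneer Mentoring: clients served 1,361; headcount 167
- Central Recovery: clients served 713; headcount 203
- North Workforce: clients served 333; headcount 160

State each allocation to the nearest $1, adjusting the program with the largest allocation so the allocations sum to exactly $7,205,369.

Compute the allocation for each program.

Pioneer Mentoring: $2,721,318; Central Recovery: $2,603,437; North Workforce: $1,880,614

Clients served total 2,407; headcount total 530.
Blended shares (25% clients served + 75% headcount): Pioneer Mentoring 0.3777; Central Recovery 0.3613; North Workforce 0.2610.
Proportional shares: Pioneer Mentoring 2,721,318.66; Central Recovery 2,603,436.66; North Workforce 1,880,613.68.
After rounding ($1): Pioneer Mentoring $2,721,319; Central Recovery $2,603,437; North Workforce $1,880,614. Sum = $7,205,370.
Difference $7,205,369 − $7,205,370 = −$1 applied to largest allocation (Pioneer Mentoring): Pioneer Mentoring becomes $2,721,318.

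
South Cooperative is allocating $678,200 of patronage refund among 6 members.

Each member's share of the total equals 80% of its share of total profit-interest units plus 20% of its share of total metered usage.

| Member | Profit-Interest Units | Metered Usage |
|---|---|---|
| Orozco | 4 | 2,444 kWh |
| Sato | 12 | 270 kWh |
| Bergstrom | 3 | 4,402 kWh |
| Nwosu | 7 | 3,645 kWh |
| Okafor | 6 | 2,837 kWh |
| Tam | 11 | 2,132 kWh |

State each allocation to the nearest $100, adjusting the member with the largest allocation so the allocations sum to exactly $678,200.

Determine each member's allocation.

Totals — profit-interest units 43, metered usage 15,730.
Combined weights (80% profit-interest units + 20% metered usage): Orozco 0.1055; Sato 0.2267; Bergstrom 0.1118; Nwosu 0.1766; Okafor 0.1477; Tam 0.2318.
Unrounded shares: Orozco 71,545.34; Sato 153,740.31; Bergstrom 75,811.53; Nwosu 119,754.60; Okafor 100,169.54; Tam 157,178.68.
At nearest $100: Orozco $71,500; Sato $153,700; Bergstrom $75,800; Nwosu $119,800; Okafor $100,200; Tam $157,200. Sum = $678,200.
Rounded total matches; no reconciliation needed.

Orozco: $71,500; Sato: $153,700; Bergstrom: $75,800; Nwosu: $119,800; Okafor: $100,200; Tam: $157,200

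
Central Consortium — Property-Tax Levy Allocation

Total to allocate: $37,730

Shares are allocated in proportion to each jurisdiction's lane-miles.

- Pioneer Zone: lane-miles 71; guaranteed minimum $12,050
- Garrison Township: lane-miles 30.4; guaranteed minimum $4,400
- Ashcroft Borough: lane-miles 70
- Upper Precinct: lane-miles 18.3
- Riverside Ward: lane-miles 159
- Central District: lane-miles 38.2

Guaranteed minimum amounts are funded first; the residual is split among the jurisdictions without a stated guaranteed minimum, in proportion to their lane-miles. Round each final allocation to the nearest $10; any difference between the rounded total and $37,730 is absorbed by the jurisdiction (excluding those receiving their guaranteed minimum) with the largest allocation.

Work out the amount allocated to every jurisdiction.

Minimums first: Pioneer Zone $12,050; Garrison Township $4,400. Residual $21,280.
Residual split over remaining lane-miles 285.5: Ashcroft Borough 5,217.51 → $5,220; Upper Precinct 1,364.01 → $1,360; Riverside Ward 11,851.21 → $11,850; Central District 2,847.27 → $2,850.

Pioneer Zone: $12,050; Garrison Township: $4,400; Ashcroft Borough: $5,220; Upper Precinct: $1,360; Riverside Ward: $11,850; Central District: $2,850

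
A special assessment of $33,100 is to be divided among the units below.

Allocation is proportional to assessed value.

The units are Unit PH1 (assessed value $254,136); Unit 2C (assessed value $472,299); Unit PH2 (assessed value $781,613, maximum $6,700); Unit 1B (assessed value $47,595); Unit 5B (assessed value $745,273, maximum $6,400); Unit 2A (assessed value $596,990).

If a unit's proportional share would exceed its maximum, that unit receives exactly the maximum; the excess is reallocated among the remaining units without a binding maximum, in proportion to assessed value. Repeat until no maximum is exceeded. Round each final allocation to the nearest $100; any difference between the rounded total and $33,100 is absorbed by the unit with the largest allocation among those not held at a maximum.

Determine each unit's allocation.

Total assessed value = 2,897,906.
Unconstrained shares: Unit PH1 2,902.75; Unit 2C 5,394.62; Unit PH2 8,927.62; Unit 1B 543.63; Unit 5B 8,512.54; Unit 2A 6,818.84.
Capped: Unit PH2 ($6,700), Unit 5B ($6,400); balance $20,000 reallocated over remaining assessed value 1,371,020.
Redistributed shares: Unit PH1 3,707.25 → $3,700; Unit 2C 6,889.75 → $6,900; Unit 1B 694.30 → $700; Unit 2A 8,708.70 → $8,700.

Unit PH1: $3,700; Unit 2C: $6,900; Unit PH2: $6,700; Unit 1B: $700; Unit 5B: $6,400; Unit 2A: $8,700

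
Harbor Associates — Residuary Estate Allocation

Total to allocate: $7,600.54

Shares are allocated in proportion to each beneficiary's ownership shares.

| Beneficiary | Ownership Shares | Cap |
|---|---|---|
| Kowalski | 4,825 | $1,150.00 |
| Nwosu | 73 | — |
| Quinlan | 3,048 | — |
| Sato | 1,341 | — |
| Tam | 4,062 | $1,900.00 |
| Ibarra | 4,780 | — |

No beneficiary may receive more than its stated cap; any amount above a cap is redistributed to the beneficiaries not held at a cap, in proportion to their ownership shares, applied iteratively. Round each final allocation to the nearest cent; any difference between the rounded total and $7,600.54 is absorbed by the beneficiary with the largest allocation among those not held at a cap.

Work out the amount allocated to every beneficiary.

Total ownership shares = 18,129.
Pro-rata shares before constraints: Kowalski 2,022.8697; Nwosu 30.6051; Quinlan 1,277.8667; Sato 562.2111; Tam 1,702.9838; Ibarra 2,004.0036.
Capped: Kowalski ($1,150.00); residual $6,450.54 reallocated over remaining ownership shares 13,304.
Capped: Tam ($1,900.00); residual $4,550.54 reallocated over remaining ownership shares 9,242.
Remaining shares: Nwosu 35.9435 → $35.94; Quinlan 1,500.7624 → $1,500.76; Sato 660.2764 → $660.28; Ibarra 2,353.5578 → $2,353.56.

Kowalski: $1,150.00 · Nwosu: $35.94 · Quinlan: $1,500.76 · Sato: $660.28 · Tam: $1,900.00 · Ibarra: $2,353.56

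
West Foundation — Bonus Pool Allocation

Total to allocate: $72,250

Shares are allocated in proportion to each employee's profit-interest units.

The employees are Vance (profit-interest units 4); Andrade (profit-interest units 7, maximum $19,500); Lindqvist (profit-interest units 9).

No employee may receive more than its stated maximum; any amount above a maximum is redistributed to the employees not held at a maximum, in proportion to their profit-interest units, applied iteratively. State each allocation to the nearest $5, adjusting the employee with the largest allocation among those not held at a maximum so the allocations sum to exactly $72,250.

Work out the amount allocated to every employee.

Vance: $16,230 · Andrade: $19,500 · Lindqvist: $36,520

Total profit-interest units = 20.
Proportional shares (ignoring caps): Vance 14,450.00; Andrade 25,287.50; Lindqvist 32,512.50.
Capped: Andrade ($19,500); remaining pool $52,750 reallocated over remaining profit-interest units 13.
Shares after redistribution: Vance 16,230.77 → $16,230; Lindqvist 36,519.23 → $36,520.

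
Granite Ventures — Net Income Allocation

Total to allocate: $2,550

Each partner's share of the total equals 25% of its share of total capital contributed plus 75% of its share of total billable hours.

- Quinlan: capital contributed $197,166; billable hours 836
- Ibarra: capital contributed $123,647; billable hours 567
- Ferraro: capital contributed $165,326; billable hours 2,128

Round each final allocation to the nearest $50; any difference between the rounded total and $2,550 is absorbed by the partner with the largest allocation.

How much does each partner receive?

Quinlan: $700 · Ibarra: $450 · Ferraro: $1,400

Totals — capital contributed 486,139, billable hours 3,531.
Blended shares (25% capital contributed + 75% billable hours): Quinlan 0.2790; Ibarra 0.1840; Ferraro 0.5370.
Raw shares: Quinlan 711.36; Ibarra 469.25; Ferraro 1,369.39.
Rounded to nearest $50: Quinlan $700; Ibarra $450; Ferraro $1,350. Sum = $2,500.
Difference $2,550 − $2,500 = +$50 applied to largest allocation (Ferraro): Ferraro becomes $1,400.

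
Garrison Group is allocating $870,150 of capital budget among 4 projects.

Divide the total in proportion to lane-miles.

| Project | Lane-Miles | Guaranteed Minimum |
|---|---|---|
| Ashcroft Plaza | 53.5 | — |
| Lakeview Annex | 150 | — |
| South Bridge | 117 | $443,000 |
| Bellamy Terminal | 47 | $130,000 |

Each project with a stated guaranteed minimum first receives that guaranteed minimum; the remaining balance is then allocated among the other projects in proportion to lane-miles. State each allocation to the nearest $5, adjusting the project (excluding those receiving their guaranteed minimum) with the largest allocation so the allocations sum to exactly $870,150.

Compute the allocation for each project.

Fund the minimums — South Bridge $443,000; Bellamy Terminal $130,000. Residual $297,150.
Residual split over remaining lane-miles 203.5: Ashcroft Plaza 78,120.52 → $78,120; Lakeview Annex 219,029.48 → $219,030.

Ashcroft Plaza: $78,120 · Lakeview Annex: $219,030 · South Bridge: $443,000 · Bellamy Terminal: $130,000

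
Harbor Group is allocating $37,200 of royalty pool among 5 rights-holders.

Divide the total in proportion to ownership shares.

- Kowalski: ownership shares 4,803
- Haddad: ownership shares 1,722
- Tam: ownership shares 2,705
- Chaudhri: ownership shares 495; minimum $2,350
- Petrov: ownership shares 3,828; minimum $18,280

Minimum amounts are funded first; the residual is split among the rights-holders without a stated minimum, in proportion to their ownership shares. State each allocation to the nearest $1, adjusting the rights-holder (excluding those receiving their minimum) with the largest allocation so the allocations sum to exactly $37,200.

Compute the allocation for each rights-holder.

Kowalski: $8,623; Haddad: $3,091; Tam: $4,856; Chaudhri: $2,350; Petrov: $18,280

Guaranteed amounts: Chaudhri $2,350; Petrov $18,280. Balance $16,570.
Balance split over remaining ownership shares 9,230: Kowalski 8,622.504 → $8,623; Haddad 3,091.39 → $3,091; Tam 4,856.11 → $4,856.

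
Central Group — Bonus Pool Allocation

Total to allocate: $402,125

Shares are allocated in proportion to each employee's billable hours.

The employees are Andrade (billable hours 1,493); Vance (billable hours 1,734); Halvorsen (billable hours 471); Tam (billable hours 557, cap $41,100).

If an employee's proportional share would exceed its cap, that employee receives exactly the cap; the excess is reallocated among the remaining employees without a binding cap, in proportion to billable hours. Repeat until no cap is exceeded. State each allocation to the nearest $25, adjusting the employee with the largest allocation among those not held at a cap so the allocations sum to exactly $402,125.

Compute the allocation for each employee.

Billable hours total: 4,255.
Unconstrained shares: Andrade 141,098.15; Vance 163,874.21; Halvorsen 44,512.54; Tam 52,640.10.
Held at cap: Tam ($41,100); residual $361,025 reallocated over remaining billable hours 3,698.
Shares after redistribution: Andrade 145,757.25 → $145,750; Vance 169,285.38 → $169,275; Halvorsen 45,982.36 → $45,975.
Rounding difference +$25 applied to Vance → $169,300.

Andrade: $145,750; Vance: $169,300; Halvorsen: $45,975; Tam: $41,100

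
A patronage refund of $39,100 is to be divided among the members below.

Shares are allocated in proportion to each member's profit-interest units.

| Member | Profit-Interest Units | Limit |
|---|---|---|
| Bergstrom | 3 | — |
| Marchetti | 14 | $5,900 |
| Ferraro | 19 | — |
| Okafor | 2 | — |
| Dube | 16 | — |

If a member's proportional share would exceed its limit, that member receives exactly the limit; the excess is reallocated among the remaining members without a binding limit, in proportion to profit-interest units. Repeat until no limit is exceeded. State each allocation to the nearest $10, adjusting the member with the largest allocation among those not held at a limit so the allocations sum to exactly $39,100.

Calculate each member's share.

Profit-interest units total: 54.
Unconstrained shares: Bergstrom 2,172.22; Marchetti 10,137.04; Ferraro 13,757.41; Okafor 1,448.15; Dube 11,585.19.
Cap binds for Marchetti ($5,900); remaining pool $33,200 reallocated over remaining profit-interest units 40.
Redistributed shares: Bergstrom 2,490.00 → $2,490; Ferraro 15,770.00 → $15,770; Okafor 1,660.00 → $1,660; Dube 13,280.00 → $13,280.

Bergstrom: $2,490 · Marchetti: $5,900 · Ferraro: $15,770 · Okafor: $1,660 · Dube: $13,280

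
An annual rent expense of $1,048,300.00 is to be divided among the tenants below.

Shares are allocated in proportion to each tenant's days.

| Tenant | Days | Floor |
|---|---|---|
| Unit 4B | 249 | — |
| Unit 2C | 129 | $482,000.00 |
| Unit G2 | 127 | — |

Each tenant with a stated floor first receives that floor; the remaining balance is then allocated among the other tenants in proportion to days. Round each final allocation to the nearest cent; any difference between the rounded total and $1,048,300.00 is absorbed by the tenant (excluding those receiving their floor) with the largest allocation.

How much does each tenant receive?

Unit 4B: $375,023.14 · Unit 2C: $482,000.00 · Unit G2: $191,276.86

Minimums first: Unit 2C $482,000.00. Remaining pool $566,300.00.
Remaining pool split over remaining days 376: Unit 4B 375,023.1383 → $375,023.14; Unit G2 191,276.8617 → $191,276.86.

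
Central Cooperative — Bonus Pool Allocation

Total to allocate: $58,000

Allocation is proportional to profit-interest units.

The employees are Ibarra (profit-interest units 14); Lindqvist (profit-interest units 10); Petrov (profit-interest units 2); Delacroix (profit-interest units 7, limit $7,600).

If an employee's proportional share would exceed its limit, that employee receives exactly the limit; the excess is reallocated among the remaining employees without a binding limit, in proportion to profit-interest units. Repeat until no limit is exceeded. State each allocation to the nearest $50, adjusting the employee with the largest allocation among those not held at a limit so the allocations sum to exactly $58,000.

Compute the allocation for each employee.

Ibarra: $27,100; Lindqvist: $19,400; Petrov: $3,900; Delacroix: $7,600

Combined profit-interest units = 33.
Pro-rata shares before constraints: Ibarra 24,606.06; Lindqvist 17,575.76; Petrov 3,515.15; Delacroix 12,303.03.
Capped: Delacroix ($7,600); remaining pool $50,400 reallocated over remaining profit-interest units 26.
Shares after redistribution: Ibarra 27,138.46 → $27,150; Lindqvist 19,384.62 → $19,400; Petrov 3,876.92 → $3,900.
Rounding difference −$50 applied to Ibarra → $27,100.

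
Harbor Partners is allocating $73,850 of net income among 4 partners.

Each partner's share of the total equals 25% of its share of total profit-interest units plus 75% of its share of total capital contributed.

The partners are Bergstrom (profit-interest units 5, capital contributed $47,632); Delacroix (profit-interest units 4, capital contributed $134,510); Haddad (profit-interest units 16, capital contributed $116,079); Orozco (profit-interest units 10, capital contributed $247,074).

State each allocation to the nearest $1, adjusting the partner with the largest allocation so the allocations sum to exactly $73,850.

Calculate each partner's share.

Totals — profit-interest units 35, capital contributed 545,295.
Combined weights (25% profit-interest units + 75% capital contributed): Bergstrom 0.1012; Delacroix 0.2136; Haddad 0.2739; Orozco 0.4113.
Unrounded shares: Bergstrom 7,475.65; Delacroix 15,772.65; Haddad 20,230.55; Orozco 30,371.16.
At nearest $1: Bergstrom $7,476; Delacroix $15,773; Haddad $20,231; Orozco $30,371. Sum = $73,851.
Difference $73,850 − $73,851 = −$1 applied to largest allocation (Orozco): Orozco becomes $30,370.

Bergstrom: $7,476; Delacroix: $15,773; Haddad: $20,231; Orozco: $30,370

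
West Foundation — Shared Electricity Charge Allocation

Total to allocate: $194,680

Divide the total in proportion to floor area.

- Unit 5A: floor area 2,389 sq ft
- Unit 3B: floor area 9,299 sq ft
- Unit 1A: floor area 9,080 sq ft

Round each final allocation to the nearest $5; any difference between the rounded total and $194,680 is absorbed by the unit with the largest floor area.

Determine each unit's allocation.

Total floor area = 2,389 + 9,299 + 9,080 = 20,768.
Unrounded shares: Unit 5A 22,394.57; Unit 3B 87,169.17; Unit 1A 85,116.26.
Rounded to nearest $5: Unit 5A $22,395; Unit 3B $87,170; Unit 1A $85,115. Sum = $194,680.
Rounded total matches; no reconciliation needed.

Unit 5A: $22,395 | Unit 3B: $87,170 | Unit 1A: $85,115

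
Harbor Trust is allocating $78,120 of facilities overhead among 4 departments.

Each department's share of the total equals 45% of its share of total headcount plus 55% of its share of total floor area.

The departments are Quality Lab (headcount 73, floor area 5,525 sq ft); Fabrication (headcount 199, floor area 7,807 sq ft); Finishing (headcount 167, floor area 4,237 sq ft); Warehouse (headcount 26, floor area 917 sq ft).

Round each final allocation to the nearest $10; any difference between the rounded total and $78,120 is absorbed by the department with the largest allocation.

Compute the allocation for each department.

Quality Lab: $18,360 · Fabrication: $33,190 · Finishing: $22,470 · Warehouse: $4,100

Headcount total 465; floor area total 18,486.
Blended shares (45% headcount + 55% floor area): Quality Lab 0.2350; Fabrication 0.4249; Finishing 0.2877; Warehouse 0.0524.
Raw shares: Quality Lab 18,360.26; Fabrication 33,189.78; Finishing 22,473.03; Warehouse 4,096.93.
After rounding ($10): Quality Lab $18,360; Fabrication $33,190; Finishing $22,470; Warehouse $4,100. Sum = $78,120.
Sum already equals the total — no adjustment.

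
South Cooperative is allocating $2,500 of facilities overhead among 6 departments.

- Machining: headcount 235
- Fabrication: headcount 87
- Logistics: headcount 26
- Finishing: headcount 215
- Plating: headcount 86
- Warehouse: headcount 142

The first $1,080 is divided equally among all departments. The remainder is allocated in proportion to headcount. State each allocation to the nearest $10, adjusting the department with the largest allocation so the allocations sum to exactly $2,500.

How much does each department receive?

Machining: $600; Fabrication: $340; Logistics: $230; Finishing: $570; Plating: $330; Warehouse: $430

Equal tier: $1,080 ÷ 6 = $180 apiece.
Remainder $1,420 by headcount (total 791): Machining 421.87 → $420; Fabrication 156.18 → $160; Logistics 46.68 → $50; Finishing 385.97 → $390; Plating 154.39 → $150; Warehouse 254.92 → $250.
Totals: Machining $180 + $420 = $600; Fabrication $180 + $160 = $340; Logistics $180 + $50 = $230; Finishing $180 + $390 = $570; Plating $180 + $150 = $330; Warehouse $180 + $250 = $430.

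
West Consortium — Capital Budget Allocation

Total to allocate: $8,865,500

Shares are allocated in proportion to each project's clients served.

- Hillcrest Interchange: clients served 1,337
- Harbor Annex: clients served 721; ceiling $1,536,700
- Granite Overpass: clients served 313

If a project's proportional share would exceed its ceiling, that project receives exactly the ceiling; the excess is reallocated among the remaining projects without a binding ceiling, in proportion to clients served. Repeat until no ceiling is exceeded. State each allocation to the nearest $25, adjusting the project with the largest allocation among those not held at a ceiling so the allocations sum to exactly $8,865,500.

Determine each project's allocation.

Hillcrest Interchange: $5,938,550; Harbor Annex: $1,536,700; Granite Overpass: $1,390,250

Total clients served = 2,371.
Pro-rata shares before constraints: Hillcrest Interchange 4,999,229.65; Harbor Annex 2,695,919.65; Granite Overpass 1,170,350.70.
Capped: Harbor Annex ($1,536,700); remaining pool $7,328,800 reallocated over remaining clients served 1,650.
Shares after redistribution: Hillcrest Interchange 5,938,548.85 → $5,938,550; Granite Overpass 1,390,251.15 → $1,390,250.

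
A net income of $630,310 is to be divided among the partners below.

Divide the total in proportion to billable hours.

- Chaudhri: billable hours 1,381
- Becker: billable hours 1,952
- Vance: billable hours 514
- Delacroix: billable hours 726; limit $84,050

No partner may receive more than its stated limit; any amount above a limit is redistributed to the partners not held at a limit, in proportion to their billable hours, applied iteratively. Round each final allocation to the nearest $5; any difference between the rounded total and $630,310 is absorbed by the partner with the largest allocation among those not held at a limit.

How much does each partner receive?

Chaudhri: $196,095; Becker: $277,180; Vance: $72,985; Delacroix: $84,050

Sum of billable hours: 4,573.
Pro-rata shares before constraints: Chaudhri 190,347.28; Becker 269,049.88; Vance 70,846.13; Delacroix 100,066.71.
Held at cap: Delacroix ($84,050); balance $546,260 reallocated over remaining billable hours 3,847.
Remaining shares: Chaudhri 196,096.97 → $196,095; Becker 277,176.90 → $277,175; Vance 72,986.13 → $72,985.
Rounding difference +$5 applied to Becker → $277,180.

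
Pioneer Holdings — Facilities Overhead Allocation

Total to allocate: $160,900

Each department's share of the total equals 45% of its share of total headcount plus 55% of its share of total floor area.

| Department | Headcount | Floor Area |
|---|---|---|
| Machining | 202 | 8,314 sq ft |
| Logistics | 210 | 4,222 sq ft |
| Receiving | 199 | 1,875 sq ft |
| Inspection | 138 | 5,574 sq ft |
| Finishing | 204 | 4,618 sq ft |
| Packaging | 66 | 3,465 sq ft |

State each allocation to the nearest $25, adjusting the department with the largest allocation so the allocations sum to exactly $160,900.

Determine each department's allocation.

Headcount total 1,019; floor area total 28,068.
Blended shares (45% headcount + 55% floor area): Machining 0.2521; Logistics 0.1755; Receiving 0.1246; Inspection 0.1702; Finishing 0.1806; Packaging 0.0970.
Pro-rata amounts: Machining 40,566.13; Logistics 28,232.99; Receiving 20,051.58; Inspection 27,379.73; Finishing 29,055.20; Packaging 15,614.35.
At nearest $25: Machining $40,575; Logistics $28,225; Receiving $20,050; Inspection $27,375; Finishing $29,050; Packaging $15,625. Sum = $160,900.
Sum already equals the total — no adjustment.

Machining: $40,575 · Logistics: $28,225 · Receiving: $20,050 · Inspection: $27,375 · Finishing: $29,050 · Packaging: $15,625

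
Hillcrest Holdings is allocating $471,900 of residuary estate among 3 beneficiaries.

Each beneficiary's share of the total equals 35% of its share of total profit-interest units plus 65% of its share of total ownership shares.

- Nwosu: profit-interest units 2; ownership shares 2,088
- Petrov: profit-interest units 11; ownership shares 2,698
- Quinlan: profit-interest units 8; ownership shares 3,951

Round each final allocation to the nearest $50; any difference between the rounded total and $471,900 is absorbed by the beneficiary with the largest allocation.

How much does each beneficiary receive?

Nwosu: $89,050 | Petrov: $181,250 | Quinlan: $201,600

Totals — profit-interest units 21, ownership shares 8,737.
Combined weights (35% profit-interest units + 65% ownership shares): Nwosu 0.1887; Petrov 0.3841; Quinlan 0.4273.
Pro-rata amounts: Nwosu 89,034.64; Petrov 181,235.27; Quinlan 201,630.08.
At nearest $50: Nwosu $89,050; Petrov $181,250; Quinlan $201,650. Sum = $471,950.
Difference $471,900 − $471,950 = −$50 applied to largest allocation (Quinlan): Quinlan becomes $201,600.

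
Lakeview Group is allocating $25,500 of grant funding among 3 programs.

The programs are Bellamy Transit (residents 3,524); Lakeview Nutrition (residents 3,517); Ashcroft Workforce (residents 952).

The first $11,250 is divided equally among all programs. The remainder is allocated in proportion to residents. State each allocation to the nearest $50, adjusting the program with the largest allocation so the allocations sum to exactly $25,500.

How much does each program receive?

Bellamy Transit: $10,050 | Lakeview Nutrition: $10,000 | Ashcroft Workforce: $5,450

$11,250 shared equally gives $3,750 per program.
Remainder $14,250 by residents (total 7,993): Bellamy Transit 6,282.62 → $6,300; Lakeview Nutrition 6,270.14 → $6,250; Ashcroft Workforce 1,697.24 → $1,700.
Totals: Bellamy Transit $3,750 + $6,300 = $10,050; Lakeview Nutrition $3,750 + $6,250 = $10,000; Ashcroft Workforce $3,750 + $1,700 = $5,450.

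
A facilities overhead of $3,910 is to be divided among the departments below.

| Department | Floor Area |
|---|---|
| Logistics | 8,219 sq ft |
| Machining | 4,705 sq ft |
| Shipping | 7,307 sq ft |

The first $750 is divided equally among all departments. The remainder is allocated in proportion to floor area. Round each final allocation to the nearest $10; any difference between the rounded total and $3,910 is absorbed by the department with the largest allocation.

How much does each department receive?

$750 shared equally gives $250 per department.
Remainder $3,160 by floor area (total 20,231): Logistics 1,283.77 → $1,280; Machining 734.90 → $730; Shipping 1,141.32 → $1,140.
Rounding difference +$10 on remainder applied to Logistics.
Totals: Logistics $250 + $1,290 = $1,540; Machining $250 + $730 = $980; Shipping $250 + $1,140 = $1,390.

Logistics: $1,540 | Machining: $980 | Shipping: $1,390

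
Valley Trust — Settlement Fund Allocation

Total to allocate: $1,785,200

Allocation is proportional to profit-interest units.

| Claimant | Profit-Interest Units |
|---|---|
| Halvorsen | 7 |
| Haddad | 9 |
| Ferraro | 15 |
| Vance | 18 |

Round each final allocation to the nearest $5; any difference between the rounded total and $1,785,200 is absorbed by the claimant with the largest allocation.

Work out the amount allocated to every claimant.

Sum of profit-interest units: 49.
Raw shares: Halvorsen 7/49 × $1,785,200 = 255,028.57; Haddad 9/49 × $1,785,200 = 327,893.88; Ferraro 15/49 × $1,785,200 = 546,489.80; Vance 18/49 × $1,785,200 = 655,787.76.
After rounding ($5): Halvorsen $255,030; Haddad $327,895; Ferraro $546,490; Vance $655,790. Sum = $1,785,205.
Difference $1,785,200 − $1,785,205 = −$5 applied to largest allocation (Vance): Vance becomes $655,785.

Halvorsen: $255,030; Haddad: $327,895; Ferraro: $546,490; Vance: $655,785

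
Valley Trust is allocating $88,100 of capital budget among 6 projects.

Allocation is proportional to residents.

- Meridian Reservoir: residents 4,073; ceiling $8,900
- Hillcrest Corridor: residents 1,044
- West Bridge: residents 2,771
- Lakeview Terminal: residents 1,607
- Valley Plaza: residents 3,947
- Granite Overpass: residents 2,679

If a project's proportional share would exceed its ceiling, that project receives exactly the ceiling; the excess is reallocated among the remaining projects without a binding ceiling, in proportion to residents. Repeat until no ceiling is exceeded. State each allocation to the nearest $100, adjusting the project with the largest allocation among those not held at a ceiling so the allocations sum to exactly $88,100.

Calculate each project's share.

Meridian Reservoir: $8,900; Hillcrest Corridor: $6,900; West Bridge: $18,200; Lakeview Terminal: $10,600; Valley Plaza: $25,900; Granite Overpass: $17,600

Residents total: 16,121.
Unconstrained shares: Meridian Reservoir 22,258.63; Hillcrest Corridor 5,705.38; West Bridge 15,143.30; Lakeview Terminal 8,782.13; Valley Plaza 21,570.05; Granite Overpass 14,640.52.
Capped: Meridian Reservoir ($8,900); remaining pool $79,200 reallocated over remaining residents 12,048.
Shares after redistribution: Hillcrest Corridor 6,862.95 → $6,900; West Bridge 18,215.74 → $18,200; Lakeview Terminal 10,563.94 → $10,600; Valley Plaza 25,946.41 → $25,900; Granite Overpass 17,610.96 → $17,600.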